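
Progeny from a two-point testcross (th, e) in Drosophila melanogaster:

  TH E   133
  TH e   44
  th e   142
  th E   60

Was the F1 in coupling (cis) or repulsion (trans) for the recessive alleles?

cis

The two most frequent classes are TH E (133) and th e (142); these are the parental (non-recombinant) types.
So the F1 carried TH E on one chromosome and th e on the other — the recessive alleles are on the same chromosome (cis / coupling).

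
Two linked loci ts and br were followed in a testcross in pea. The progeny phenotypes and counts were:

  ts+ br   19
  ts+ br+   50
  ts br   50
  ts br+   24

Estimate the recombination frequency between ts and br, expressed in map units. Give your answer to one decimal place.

30.1 map units

The two most frequent classes, ts+ br+ (50) and ts br (50), are the parental types, so the F1 was ts+ br+ / ts br.
The recombinant classes are ts+ br and ts br+: 19 + 24 = 43.
Recombination frequency = 43/143 = 0.3007 ≈ 30.1%, i.e. 30.1 map units.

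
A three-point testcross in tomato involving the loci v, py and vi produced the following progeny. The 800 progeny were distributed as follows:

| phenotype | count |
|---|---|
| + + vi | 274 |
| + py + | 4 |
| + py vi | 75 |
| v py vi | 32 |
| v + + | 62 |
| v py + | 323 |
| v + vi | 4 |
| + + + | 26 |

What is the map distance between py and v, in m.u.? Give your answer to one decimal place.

The two most frequent reciprocal classes, + + vi and v py +, are the parental types, so the F1 was + + vi / v py +.
The two rarest classes, v + vi and + py +, are the double crossovers. Comparing them with the parentals, only the v allele has switched, so v is the middle locus and the order is vi – v – py.
Crossovers in the v–py interval produce the single-crossover classes + py vi and v + + (75 + 62 = 137) plus the double crossovers (8).
RF(v–py) = (137 + 8) / 800 = 145/800 = 0.1812 → 18.1 m.u.

18.1 m.u.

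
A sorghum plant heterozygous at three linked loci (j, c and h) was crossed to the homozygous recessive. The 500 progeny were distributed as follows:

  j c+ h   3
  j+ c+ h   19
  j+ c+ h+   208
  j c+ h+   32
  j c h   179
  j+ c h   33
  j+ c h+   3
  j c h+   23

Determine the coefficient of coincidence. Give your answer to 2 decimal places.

The two most frequent reciprocal classes, j+ c+ h+ and j c h, are the parental types, so the F1 was j+ c+ h+ / j c h.
The two rarest classes, j+ c h+ and j c+ h, are the double crossovers. Comparing them with the parentals, only the c allele has switched, so c is the middle locus and the order is j – c – h.
j–c: (65 + 6)/500 = 0.1420; c–h: (42 + 6)/500 = 0.0960.
Expected DCO frequency = 0.1420 × 0.0960 ≈ 0.01363; observed = 6/500 ≈ 0.01200.
Coefficient of coincidence = 0.01200/0.01363 ≈ 0.88.

0.88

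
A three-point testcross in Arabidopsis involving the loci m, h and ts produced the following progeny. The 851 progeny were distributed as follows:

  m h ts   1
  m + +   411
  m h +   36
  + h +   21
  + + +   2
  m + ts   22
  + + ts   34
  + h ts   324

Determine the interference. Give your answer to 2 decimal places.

The two most frequent reciprocal classes, + h ts and m + +, are the parental types, so the F1 was + h ts / m + +.
The two rarest classes, m h ts and + + +, are the double crossovers. Comparing them with the parentals, only the m allele has switched, so m is the middle locus and the order is ts – m – h.
ts–m: (43 + 3)/851 = 0.0541; m–h: (70 + 3)/851 = 0.0858.
Expected DCO frequency = 0.0541 × 0.0858 ≈ 0.00464; observed = 3/851 ≈ 0.00353.
Coefficient of coincidence = 0.00353/0.00464 ≈ 0.76; interference = 1 − 0.76 = 0.24.

0.24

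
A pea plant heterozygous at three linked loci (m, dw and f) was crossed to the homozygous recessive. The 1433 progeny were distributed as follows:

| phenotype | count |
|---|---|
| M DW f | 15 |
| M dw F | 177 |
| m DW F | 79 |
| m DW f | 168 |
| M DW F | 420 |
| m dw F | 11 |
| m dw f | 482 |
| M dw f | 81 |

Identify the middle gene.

The two most frequent reciprocal classes, M DW F and m dw f, are the parental types, so the F1 was M DW F / m dw f.
The two rarest classes, M DW f and m dw F, are the double crossovers. Comparing them with the parentals, only the f allele has switched, so f is the middle locus and the order is dw – f – m.

f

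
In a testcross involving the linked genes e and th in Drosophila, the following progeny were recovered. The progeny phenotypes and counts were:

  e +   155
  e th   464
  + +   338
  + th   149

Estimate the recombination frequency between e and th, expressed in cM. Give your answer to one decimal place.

The two most frequent classes, + + (338) and e th (464), are the parental types, so the F1 was + + / e th.
The recombinant classes are + th and e +: 149 + 155 = 304.
Recombination frequency = 304/1106 = 0.2749 ≈ 27.5%, i.e. 27.5 cM.

27.5 cM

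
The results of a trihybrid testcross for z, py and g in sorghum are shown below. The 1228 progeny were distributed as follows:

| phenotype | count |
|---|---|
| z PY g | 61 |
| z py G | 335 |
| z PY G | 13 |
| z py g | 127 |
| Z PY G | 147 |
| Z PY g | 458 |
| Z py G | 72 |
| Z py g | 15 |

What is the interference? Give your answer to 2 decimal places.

0.29

The two most frequent reciprocal classes, z py G and Z PY g, are the parental types, so the F1 was z py G / Z PY g.
The two rarest classes, z PY G and Z py g, are the double crossovers. Comparing them with the parentals, only the py allele has switched, so py is the middle locus and the order is g – py – z.
g–py: (274 + 28)/1228 = 0.2459; py–z: (133 + 28)/1228 = 0.1311.
Expected DCO frequency = 0.2459 × 0.1311 ≈ 0.03224; observed = 28/1228 ≈ 0.02280.
Coefficient of coincidence = 0.02280/0.03224 ≈ 0.71; interference = 1 − 0.71 = 0.29.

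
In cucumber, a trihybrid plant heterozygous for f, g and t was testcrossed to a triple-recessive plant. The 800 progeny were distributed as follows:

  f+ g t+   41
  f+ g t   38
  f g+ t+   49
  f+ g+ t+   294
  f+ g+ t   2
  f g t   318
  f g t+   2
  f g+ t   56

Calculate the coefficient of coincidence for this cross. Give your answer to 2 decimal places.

The two most frequent reciprocal classes, f+ g+ t+ and f g t, are the parental types, so the F1 was f+ g+ t+ / f g t.
The two rarest classes, f+ g+ t and f g t+, are the double crossovers. Comparing them with the parentals, only the t allele has switched, so t is the middle locus and the order is g – t – f.
g–t: (97 + 4)/800 = 0.1263; t–f: (87 + 4)/800 = 0.1138.
Expected DCO frequency = 0.1263 × 0.1138 ≈ 0.01437; observed = 4/800 ≈ 0.00500.
Coefficient of coincidence = 0.00500/0.01437 ≈ 0.35.

0.35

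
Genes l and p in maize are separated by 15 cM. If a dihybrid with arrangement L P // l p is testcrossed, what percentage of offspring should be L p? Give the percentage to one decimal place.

A map distance of 15 cM corresponds to a recombination frequency of 0.150.
The F1 is L P / l p, so L p is a recombinant gamete class with expected frequency r/2 = 0.150/2 = 0.0750.
That is 0.0750 = 7.5% of the progeny.

7.5%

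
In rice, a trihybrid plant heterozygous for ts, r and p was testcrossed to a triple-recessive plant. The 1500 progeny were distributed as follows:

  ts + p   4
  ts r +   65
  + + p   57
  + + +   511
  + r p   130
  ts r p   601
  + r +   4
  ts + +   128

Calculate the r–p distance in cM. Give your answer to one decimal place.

8.7 cM

The two most frequent reciprocal classes, + + + and ts r p, are the parental types, so the F1 was + + + / ts r p.
The two rarest classes, + r + and ts + p, are the double crossovers. Comparing them with the parentals, only the r allele has switched, so r is the middle locus and the order is ts – r – p.
Crossovers in the r–p interval produce the single-crossover classes + + p and ts r + (57 + 65 = 122) plus the double crossovers (8).
RF(r–p) = (122 + 8) / 1500 = 130/1500 = 0.0867 → 8.7 cM.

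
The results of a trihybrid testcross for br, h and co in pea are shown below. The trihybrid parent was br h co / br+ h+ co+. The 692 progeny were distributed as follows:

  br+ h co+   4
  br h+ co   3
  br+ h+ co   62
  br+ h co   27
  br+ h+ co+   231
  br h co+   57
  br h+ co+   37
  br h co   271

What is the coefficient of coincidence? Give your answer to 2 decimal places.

The two rarest classes, br h+ co and br+ h co+, are the double crossovers. Comparing them with the parentals, only the h allele has switched, so h is the middle locus and the order is br – h – co.
br–h: (64 + 7)/692 = 0.1026; h–co: (119 + 7)/692 = 0.1821.
Expected DCO frequency = 0.1026 × 0.1821 ≈ 0.01868; observed = 7/692 ≈ 0.01012.
Coefficient of coincidence = 0.01012/0.01868 ≈ 0.54.

0.54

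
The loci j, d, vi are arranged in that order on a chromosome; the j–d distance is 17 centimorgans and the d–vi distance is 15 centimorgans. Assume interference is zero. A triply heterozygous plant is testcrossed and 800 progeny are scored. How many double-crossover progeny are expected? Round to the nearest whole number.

20

Map distances give recombination frequencies of 0.170 and 0.150 for the two intervals.
With no interference, expected double-crossover frequency = 0.170 × 0.150 = 0.02550.
Expected number = 0.02550 × 800 = 20.40 ≈ 20.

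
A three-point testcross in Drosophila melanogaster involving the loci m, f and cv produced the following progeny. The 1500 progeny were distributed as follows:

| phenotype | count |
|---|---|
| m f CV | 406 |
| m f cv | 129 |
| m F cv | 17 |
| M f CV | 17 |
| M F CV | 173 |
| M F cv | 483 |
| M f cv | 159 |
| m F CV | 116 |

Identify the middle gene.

The two most frequent reciprocal classes, m f CV and M F cv, are the parental types, so the F1 was m f CV / M F cv.
The two rarest classes, M f CV and m F cv, are the double crossovers. Comparing them with the parentals, only the m allele has switched, so m is the middle locus and the order is f – m – cv.

m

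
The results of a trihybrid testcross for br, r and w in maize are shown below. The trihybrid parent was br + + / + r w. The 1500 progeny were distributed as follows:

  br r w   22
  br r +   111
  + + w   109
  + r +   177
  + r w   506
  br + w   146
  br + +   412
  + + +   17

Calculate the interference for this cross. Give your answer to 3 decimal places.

The two rarest classes, + + + and br r w, are the double crossovers. Comparing them with the parentals, only the br allele has switched, so br is the middle locus and the order is r – br – w.
r–br: (220 + 39)/1500 = 0.1727; br–w: (323 + 39)/1500 = 0.2413.
Expected DCO frequency = 0.1727 × 0.2413 ≈ 0.04167; observed = 39/1500 ≈ 0.02600.
Coefficient of coincidence = 0.02600/0.04167 ≈ 0.624; interference = 1 − 0.624 = 0.376.

0.376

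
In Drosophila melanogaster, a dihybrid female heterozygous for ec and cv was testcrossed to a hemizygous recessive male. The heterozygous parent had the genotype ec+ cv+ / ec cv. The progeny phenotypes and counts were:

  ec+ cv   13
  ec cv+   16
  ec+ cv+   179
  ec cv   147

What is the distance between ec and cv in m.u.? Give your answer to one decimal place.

8.2 m.u.

The recombinant classes are ec+ cv and ec cv+: 13 + 16 = 29.
Recombination frequency = 29/355 = 0.0817 ≈ 8.2%, i.e. 8.2 m.u.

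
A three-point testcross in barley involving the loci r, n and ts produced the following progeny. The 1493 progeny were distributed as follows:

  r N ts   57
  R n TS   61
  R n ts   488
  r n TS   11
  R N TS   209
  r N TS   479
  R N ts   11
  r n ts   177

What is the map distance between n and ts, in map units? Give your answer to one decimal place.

9.4 map units

The two most frequent reciprocal classes, r N TS and R n ts, are the parental types, so the F1 was r N TS / R n ts.
The two rarest classes, r n TS and R N ts, are the double crossovers. Comparing them with the parentals, only the n allele has switched, so n is the middle locus and the order is ts – n – r.
Crossovers in the ts–n interval produce the single-crossover classes r N ts and R n TS (57 + 61 = 118) plus the double crossovers (22).
RF(ts–n) = (118 + 22) / 1493 = 140/1493 = 0.0938 → 9.4 map units.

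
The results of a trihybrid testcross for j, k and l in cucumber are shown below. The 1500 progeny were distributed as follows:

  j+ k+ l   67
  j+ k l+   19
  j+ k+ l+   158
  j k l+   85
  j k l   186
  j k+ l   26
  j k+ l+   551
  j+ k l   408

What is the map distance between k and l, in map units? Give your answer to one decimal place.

The two most frequent reciprocal classes, j k+ l+ and j+ k l, are the parental types, so the F1 was j k+ l+ / j+ k l.
The two rarest classes, j k+ l and j+ k l+, are the double crossovers. Comparing them with the parentals, only the l allele has switched, so l is the middle locus and the order is j – l – k.
Crossovers in the l–k interval produce the single-crossover classes j k l+ and j+ k+ l (85 + 67 = 152) plus the double crossovers (45).
RF(l–k) = (152 + 45) / 1500 = 197/1500 = 0.1313 → 13.1 map units.

13.1 map units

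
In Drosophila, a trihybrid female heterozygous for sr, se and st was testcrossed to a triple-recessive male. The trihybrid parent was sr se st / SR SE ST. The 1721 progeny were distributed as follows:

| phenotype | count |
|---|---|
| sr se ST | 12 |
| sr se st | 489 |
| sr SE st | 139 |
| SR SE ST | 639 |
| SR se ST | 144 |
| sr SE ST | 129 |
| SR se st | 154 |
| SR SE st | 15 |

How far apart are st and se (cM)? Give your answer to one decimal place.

The two rarest classes, sr se ST and SR SE st, are the double crossovers. Comparing them with the parentals, only the st allele has switched, so st is the middle locus and the order is sr – st – se.
Crossovers in the st–se interval produce the single-crossover classes sr SE st and SR se ST (139 + 144 = 283) plus the double crossovers (27).
RF(st–se) = (283 + 27) / 1721 = 310/1721 = 0.1801 → 18.0 cM.

18.0 cM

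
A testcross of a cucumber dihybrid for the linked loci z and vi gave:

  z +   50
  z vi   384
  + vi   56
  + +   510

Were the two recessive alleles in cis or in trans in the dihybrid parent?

The two most frequent classes are + + (510) and z vi (384); these are the parental (non-recombinant) types.
So the F1 carried + + on one chromosome and z vi on the other — the recessive alleles are on the same chromosome (cis / coupling).

cis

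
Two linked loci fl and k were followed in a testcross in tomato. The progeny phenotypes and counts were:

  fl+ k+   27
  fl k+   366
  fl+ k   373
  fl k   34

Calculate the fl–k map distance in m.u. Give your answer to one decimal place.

7.6 m.u.

The two most frequent classes, fl+ k (373) and fl k+ (366), are the parental types, so the F1 was fl+ k / fl k+.
The recombinant classes are fl+ k+ and fl k: 27 + 34 = 61.
Recombination frequency = 61/800 = 0.0762 ≈ 7.6%, i.e. 7.6 m.u.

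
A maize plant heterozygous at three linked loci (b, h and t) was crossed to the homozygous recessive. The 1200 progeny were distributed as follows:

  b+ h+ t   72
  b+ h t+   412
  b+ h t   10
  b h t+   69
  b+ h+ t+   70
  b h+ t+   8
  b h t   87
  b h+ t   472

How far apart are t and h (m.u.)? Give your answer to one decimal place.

The two most frequent reciprocal classes, b+ h t+ and b h+ t, are the parental types, so the F1 was b+ h t+ / b h+ t.
The two rarest classes, b+ h t and b h+ t+, are the double crossovers. Comparing them with the parentals, only the t allele has switched, so t is the middle locus and the order is b – t – h.
Crossovers in the t–h interval produce the single-crossover classes b+ h+ t+ and b h t (70 + 87 = 157) plus the double crossovers (18).
RF(t–h) = (157 + 18) / 1200 = 175/1200 = 0.1458 → 14.6 m.u.

14.6 m.u.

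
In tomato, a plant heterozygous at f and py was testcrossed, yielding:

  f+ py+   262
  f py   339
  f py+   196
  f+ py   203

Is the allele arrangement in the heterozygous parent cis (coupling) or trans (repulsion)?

cis

The two most frequent classes are f+ py+ (262) and f py (339); these are the parental (non-recombinant) types.
So the F1 carried f+ py+ on one chromosome and f py on the other — the recessive alleles are on the same chromosome (cis / coupling).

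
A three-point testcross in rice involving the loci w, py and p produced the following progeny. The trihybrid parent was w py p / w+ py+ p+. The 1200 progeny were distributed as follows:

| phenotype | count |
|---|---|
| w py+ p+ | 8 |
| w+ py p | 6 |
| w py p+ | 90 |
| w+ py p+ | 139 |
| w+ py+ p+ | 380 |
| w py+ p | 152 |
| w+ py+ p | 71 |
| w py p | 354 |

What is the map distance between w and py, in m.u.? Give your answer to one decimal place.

The two rarest classes, w+ py p and w py+ p+, are the double crossovers. Comparing them with the parentals, only the w allele has switched, so w is the middle locus and the order is p – w – py.
Crossovers in the w–py interval produce the single-crossover classes w py+ p and w+ py p+ (152 + 139 = 291) plus the double crossovers (14).
RF(w–py) = (291 + 14) / 1200 = 305/1200 = 0.2542 → 25.4 m.u.

25.4 m.u.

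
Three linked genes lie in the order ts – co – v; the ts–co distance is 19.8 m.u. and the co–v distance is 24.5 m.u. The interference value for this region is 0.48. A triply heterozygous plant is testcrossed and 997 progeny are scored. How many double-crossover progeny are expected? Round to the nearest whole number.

Map distances give recombination frequencies of 0.198 and 0.245 for the two intervals.
With interference 0.48 (so coincidence = 0.52), expected double-crossover frequency = 0.198 × 0.245 × 0.52 = 0.02523.
Expected number = 0.02523 × 997 = 25.15 ≈ 25.

25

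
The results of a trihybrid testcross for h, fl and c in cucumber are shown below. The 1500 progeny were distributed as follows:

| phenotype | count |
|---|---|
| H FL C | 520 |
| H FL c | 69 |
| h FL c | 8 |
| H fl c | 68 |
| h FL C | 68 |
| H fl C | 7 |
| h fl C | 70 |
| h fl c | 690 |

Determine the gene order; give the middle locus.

fl

The two most frequent reciprocal classes, h fl c and H FL C, are the parental types, so the F1 was h fl c / H FL C.
The two rarest classes, h FL c and H fl C, are the double crossovers. Comparing them with the parentals, only the fl allele has switched, so fl is the middle locus and the order is h – fl – c.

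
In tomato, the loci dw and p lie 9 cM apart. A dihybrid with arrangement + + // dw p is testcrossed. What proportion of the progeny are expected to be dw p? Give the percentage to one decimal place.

A map distance of 9 cM corresponds to a recombination frequency of 0.090.
The F1 is + + / dw p, so dw p is a parental gamete class with expected frequency (1 − r)/2 = 0.910/2 = 0.4550.
That is 0.4550 = 45.5% of the progeny.

45.5%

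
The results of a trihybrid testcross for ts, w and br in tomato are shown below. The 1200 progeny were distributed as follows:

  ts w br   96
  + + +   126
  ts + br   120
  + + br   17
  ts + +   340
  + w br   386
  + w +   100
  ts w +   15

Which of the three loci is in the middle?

The two most frequent reciprocal classes, ts + + and + w br, are the parental types, so the F1 was ts + + / + w br.
The two rarest classes, ts w + and + + br, are the double crossovers. Comparing them with the parentals, only the w allele has switched, so w is the middle locus and the order is br – w – ts.

w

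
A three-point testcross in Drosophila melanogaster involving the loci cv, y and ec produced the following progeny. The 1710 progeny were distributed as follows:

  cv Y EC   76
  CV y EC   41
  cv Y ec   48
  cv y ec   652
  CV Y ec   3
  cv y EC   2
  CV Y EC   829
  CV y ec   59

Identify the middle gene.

The two most frequent reciprocal classes, CV Y EC and cv y ec, are the parental types, so the F1 was CV Y EC / cv y ec.
The two rarest classes, CV Y ec and cv y EC, are the double crossovers. Comparing them with the parentals, only the ec allele has switched, so ec is the middle locus and the order is y – ec – cv.

ec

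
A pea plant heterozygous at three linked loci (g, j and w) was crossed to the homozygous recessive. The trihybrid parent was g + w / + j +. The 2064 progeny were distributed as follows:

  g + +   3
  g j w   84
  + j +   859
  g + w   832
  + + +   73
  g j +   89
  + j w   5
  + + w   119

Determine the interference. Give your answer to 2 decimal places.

0.54

The two rarest classes, g + + and + j w, are the double crossovers. Comparing them with the parentals, only the w allele has switched, so w is the middle locus and the order is j – w – g.
j–w: (157 + 8)/2064 = 0.0799; w–g: (208 + 8)/2064 = 0.1047.
Expected DCO frequency = 0.0799 × 0.1047 ≈ 0.00837; observed = 8/2064 ≈ 0.00388.
Coefficient of coincidence = 0.00388/0.00837 ≈ 0.46; interference = 1 − 0.46 = 0.54.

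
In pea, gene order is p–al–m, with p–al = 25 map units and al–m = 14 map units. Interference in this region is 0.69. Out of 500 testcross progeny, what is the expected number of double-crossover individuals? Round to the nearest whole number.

5

Map distances give recombination frequencies of 0.250 and 0.140 for the two intervals.
With interference 0.69 (so coincidence = 0.31), expected double-crossover frequency = 0.250 × 0.140 × 0.31 = 0.01085.
Expected number = 0.01085 × 500 = 5.43 ≈ 5.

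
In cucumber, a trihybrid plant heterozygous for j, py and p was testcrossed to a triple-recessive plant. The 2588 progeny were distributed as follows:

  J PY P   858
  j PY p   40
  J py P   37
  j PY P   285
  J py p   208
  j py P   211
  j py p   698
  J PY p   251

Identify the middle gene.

py

The two most frequent reciprocal classes, J PY P and j py p, are the parental types, so the F1 was J PY P / j py p.
The two rarest classes, J py P and j PY p, are the double crossovers. Comparing them with the parentals, only the py allele has switched, so py is the middle locus and the order is j – py – p.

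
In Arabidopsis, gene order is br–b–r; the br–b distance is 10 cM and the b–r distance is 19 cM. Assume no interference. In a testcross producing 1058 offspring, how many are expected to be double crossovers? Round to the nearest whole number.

Map distances give recombination frequencies of 0.100 and 0.190 for the two intervals.
With no interference, expected double-crossover frequency = 0.100 × 0.190 = 0.01900.
Expected number = 0.01900 × 1058 = 20.10 ≈ 20.

20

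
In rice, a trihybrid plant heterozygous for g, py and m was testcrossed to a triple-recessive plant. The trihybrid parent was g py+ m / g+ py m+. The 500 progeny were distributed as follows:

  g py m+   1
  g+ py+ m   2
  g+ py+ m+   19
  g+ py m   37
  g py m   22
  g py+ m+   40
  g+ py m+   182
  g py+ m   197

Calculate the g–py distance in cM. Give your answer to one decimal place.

The two rarest classes, g+ py+ m and g py m+, are the double crossovers. Comparing them with the parentals, only the g allele has switched, so g is the middle locus and the order is m – g – py.
Crossovers in the g–py interval produce the single-crossover classes g py m and g+ py+ m+ (22 + 19 = 41) plus the double crossovers (3).
RF(g–py) = (41 + 3) / 500 = 44/500 = 0.0880 → 8.8 cM.

8.8 cM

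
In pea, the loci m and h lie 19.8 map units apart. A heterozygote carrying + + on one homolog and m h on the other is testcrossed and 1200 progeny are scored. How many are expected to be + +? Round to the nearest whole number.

A map distance of 19.8 map units corresponds to a recombination frequency of 0.198.
The F1 is + + / m h, so + + is a parental gamete class with expected frequency (1 − r)/2 = 0.802/2 = 0.4010.
Expected number = 0.4010 × 1200 = 481.20 ≈ 481.

481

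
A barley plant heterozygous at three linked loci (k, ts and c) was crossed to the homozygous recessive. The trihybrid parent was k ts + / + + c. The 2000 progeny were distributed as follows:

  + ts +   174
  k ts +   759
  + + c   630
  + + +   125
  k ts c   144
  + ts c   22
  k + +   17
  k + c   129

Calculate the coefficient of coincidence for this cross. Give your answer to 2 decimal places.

The two rarest classes, k + + and + ts c, are the double crossovers. Comparing them with the parentals, only the ts allele has switched, so ts is the middle locus and the order is c – ts – k.
c–ts: (269 + 39)/2000 = 0.1540; ts–k: (303 + 39)/2000 = 0.1710.
Expected DCO frequency = 0.1540 × 0.1710 ≈ 0.02633; observed = 39/2000 ≈ 0.01950.
Coefficient of coincidence = 0.01950/0.02633 ≈ 0.74.

0.74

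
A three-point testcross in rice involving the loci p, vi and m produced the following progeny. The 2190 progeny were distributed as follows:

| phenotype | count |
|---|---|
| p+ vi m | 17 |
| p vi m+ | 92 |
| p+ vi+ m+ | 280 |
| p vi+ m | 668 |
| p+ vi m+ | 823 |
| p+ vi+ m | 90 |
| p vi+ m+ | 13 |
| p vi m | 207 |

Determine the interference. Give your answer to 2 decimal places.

0.40

The two most frequent reciprocal classes, p vi+ m and p+ vi m+, are the parental types, so the F1 was p vi+ m / p+ vi m+.
The two rarest classes, p vi+ m+ and p+ vi m, are the double crossovers. Comparing them with the parentals, only the m allele has switched, so m is the middle locus and the order is vi – m – p.
vi–m: (487 + 30)/2190 = 0.2361; m–p: (182 + 30)/2190 = 0.0968.
Expected DCO frequency = 0.2361 × 0.0968 ≈ 0.02285; observed = 30/2190 ≈ 0.01370.
Coefficient of coincidence = 0.01370/0.02285 ≈ 0.60; interference = 1 − 0.60 = 0.40.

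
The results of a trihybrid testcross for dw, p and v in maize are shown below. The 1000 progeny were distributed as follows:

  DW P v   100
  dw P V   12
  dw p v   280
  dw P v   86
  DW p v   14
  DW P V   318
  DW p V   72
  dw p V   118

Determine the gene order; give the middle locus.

The two most frequent reciprocal classes, DW P V and dw p v, are the parental types, so the F1 was DW P V / dw p v.
The two rarest classes, dw P V and DW p v, are the double crossovers. Comparing them with the parentals, only the dw allele has switched, so dw is the middle locus and the order is p – dw – v.

dw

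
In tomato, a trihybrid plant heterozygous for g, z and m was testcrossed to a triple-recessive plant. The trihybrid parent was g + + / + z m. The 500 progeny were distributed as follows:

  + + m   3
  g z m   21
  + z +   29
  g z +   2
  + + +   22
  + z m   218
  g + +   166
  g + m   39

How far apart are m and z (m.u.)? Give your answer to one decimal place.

14.6 m.u.

The two rarest classes, g z + and + + m, are the double crossovers. Comparing them with the parentals, only the z allele has switched, so z is the middle locus and the order is m – z – g.
Crossovers in the m–z interval produce the single-crossover classes g + m and + z + (39 + 29 = 68) plus the double crossovers (5).
RF(m–z) = (68 + 5) / 500 = 73/500 = 0.1460 → 14.6 m.u.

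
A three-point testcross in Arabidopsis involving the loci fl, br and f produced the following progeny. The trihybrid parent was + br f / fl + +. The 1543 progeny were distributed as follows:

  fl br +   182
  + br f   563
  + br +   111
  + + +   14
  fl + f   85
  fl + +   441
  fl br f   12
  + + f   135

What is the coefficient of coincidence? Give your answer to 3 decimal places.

The two rarest classes, fl br f and + + +, are the double crossovers. Comparing them with the parentals, only the fl allele has switched, so fl is the middle locus and the order is f – fl – br.
f–fl: (196 + 26)/1543 = 0.1439; fl–br: (317 + 26)/1543 = 0.2223.
Expected DCO frequency = 0.1439 × 0.2223 ≈ 0.03199; observed = 26/1543 ≈ 0.01685.
Coefficient of coincidence = 0.01685/0.03199 ≈ 0.527.

0.527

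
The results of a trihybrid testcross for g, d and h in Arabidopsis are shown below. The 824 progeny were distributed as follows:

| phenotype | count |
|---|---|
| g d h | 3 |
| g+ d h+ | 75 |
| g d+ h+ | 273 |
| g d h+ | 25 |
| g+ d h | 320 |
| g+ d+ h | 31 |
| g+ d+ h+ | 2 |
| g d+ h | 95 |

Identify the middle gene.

g

The two most frequent reciprocal classes, g d+ h+ and g+ d h, are the parental types, so the F1 was g d+ h+ / g+ d h.
The two rarest classes, g+ d+ h+ and g d h, are the double crossovers. Comparing them with the parentals, only the g allele has switched, so g is the middle locus and the order is h – g – d.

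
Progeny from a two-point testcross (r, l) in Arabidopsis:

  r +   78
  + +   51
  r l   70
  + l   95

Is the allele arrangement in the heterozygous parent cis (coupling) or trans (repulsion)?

The two most frequent classes are + l (95) and r + (78); these are the parental (non-recombinant) types.
So the F1 carried + l on one chromosome and r + on the other — the recessive alleles are on opposite chromosomes (trans / repulsion).

trans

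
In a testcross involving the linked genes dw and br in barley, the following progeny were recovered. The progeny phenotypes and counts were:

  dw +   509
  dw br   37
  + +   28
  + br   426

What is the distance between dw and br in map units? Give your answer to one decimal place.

The two most frequent classes, + br (426) and dw + (509), are the parental types, so the F1 was + br / dw +.
The recombinant classes are + + and dw br: 28 + 37 = 65.
Recombination frequency = 65/1000 = 0.0650 ≈ 6.5%, i.e. 6.5 map units.

6.5 map units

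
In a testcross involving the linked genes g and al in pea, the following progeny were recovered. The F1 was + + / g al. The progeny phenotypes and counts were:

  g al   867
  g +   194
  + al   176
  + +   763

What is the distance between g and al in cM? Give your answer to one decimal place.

The recombinant classes are + al and g +: 176 + 194 = 370.
Recombination frequency = 370/2000 = 0.1850 ≈ 18.5%, i.e. 18.5 cM.

18.5 cM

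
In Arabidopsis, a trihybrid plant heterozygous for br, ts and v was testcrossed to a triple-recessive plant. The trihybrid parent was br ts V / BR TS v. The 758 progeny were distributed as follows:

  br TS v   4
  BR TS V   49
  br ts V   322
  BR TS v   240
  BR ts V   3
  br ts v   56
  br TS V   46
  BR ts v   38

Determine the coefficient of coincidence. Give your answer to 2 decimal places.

0.52

The two rarest classes, BR ts V and br TS v, are the double crossovers. Comparing them with the parentals, only the br allele has switched, so br is the middle locus and the order is ts – br – v.
ts–br: (84 + 7)/758 = 0.1201; br–v: (105 + 7)/758 = 0.1478.
Expected DCO frequency = 0.1201 × 0.1478 ≈ 0.01775; observed = 7/758 ≈ 0.00923.
Coefficient of coincidence = 0.00923/0.01775 ≈ 0.52.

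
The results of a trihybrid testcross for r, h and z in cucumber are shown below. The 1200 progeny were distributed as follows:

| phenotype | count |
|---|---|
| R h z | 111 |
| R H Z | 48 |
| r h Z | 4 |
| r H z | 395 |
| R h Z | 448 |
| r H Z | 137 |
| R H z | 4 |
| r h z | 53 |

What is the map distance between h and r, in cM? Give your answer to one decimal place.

The two most frequent reciprocal classes, r H z and R h Z, are the parental types, so the F1 was r H z / R h Z.
The two rarest classes, R H z and r h Z, are the double crossovers. Comparing them with the parentals, only the r allele has switched, so r is the middle locus and the order is z – r – h.
Crossovers in the r–h interval produce the single-crossover classes r h z and R H Z (53 + 48 = 101) plus the double crossovers (8).
RF(r–h) = (101 + 8) / 1200 = 109/1200 = 0.0908 → 9.1 cM.

9.1 cM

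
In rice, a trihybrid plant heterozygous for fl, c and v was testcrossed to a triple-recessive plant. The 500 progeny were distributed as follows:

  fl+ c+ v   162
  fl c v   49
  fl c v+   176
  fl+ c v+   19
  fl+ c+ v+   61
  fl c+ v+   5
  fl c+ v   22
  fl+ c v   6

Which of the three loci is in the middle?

The two most frequent reciprocal classes, fl+ c+ v and fl c v+, are the parental types, so the F1 was fl+ c+ v / fl c v+.
The two rarest classes, fl+ c v and fl c+ v+, are the double crossovers. Comparing them with the parentals, only the c allele has switched, so c is the middle locus and the order is fl – c – v.

c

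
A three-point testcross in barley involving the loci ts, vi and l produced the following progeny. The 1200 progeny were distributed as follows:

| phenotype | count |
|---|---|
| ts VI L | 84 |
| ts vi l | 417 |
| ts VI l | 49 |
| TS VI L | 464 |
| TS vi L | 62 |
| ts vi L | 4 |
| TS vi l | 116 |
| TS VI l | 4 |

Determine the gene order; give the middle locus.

l

The two most frequent reciprocal classes, ts vi l and TS VI L, are the parental types, so the F1 was ts vi l / TS VI L.
The two rarest classes, ts vi L and TS VI l, are the double crossovers. Comparing them with the parentals, only the l allele has switched, so l is the middle locus and the order is vi – l – ts.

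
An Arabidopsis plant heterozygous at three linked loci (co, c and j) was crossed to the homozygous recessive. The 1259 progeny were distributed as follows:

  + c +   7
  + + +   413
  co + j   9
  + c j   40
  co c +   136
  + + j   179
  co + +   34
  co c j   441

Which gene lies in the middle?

The two most frequent reciprocal classes, + + + and co c j, are the parental types, so the F1 was + + + / co c j.
The two rarest classes, + c + and co + j, are the double crossovers. Comparing them with the parentals, only the c allele has switched, so c is the middle locus and the order is co – c – j.

c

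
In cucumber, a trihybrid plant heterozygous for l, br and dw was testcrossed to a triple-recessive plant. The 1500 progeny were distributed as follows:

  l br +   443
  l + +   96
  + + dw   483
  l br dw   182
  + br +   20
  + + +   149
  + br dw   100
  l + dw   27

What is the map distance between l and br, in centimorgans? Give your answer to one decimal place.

The two most frequent reciprocal classes, l br + and + + dw, are the parental types, so the F1 was l br + / + + dw.
The two rarest classes, + br + and l + dw, are the double crossovers. Comparing them with the parentals, only the l allele has switched, so l is the middle locus and the order is br – l – dw.
Crossovers in the br–l interval produce the single-crossover classes l + + and + br dw (96 + 100 = 196) plus the double crossovers (47).
RF(br–l) = (196 + 47) / 1500 = 243/1500 = 0.1620 → 16.2 centimorgans.

16.2 centimorgans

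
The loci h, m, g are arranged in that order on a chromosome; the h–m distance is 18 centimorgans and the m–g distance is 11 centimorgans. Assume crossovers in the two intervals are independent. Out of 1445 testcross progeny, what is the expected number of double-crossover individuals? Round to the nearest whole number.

Map distances give recombination frequencies of 0.180 and 0.110 for the two intervals.
With no interference, expected double-crossover frequency = 0.180 × 0.110 = 0.01980.
Expected number = 0.01980 × 1445 = 28.61 ≈ 29.

29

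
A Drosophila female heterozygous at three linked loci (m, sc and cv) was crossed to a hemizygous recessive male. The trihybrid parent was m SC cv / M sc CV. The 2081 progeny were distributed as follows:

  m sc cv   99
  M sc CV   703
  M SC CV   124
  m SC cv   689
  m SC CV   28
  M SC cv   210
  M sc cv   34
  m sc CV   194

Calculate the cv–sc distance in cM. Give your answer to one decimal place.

The two rarest classes, m SC CV and M sc cv, are the double crossovers. Comparing them with the parentals, only the cv allele has switched, so cv is the middle locus and the order is sc – cv – m.
Crossovers in the sc–cv interval produce the single-crossover classes m sc cv and M SC CV (99 + 124 = 223) plus the double crossovers (62).
RF(sc–cv) = (223 + 62) / 2081 = 285/2081 = 0.1370 → 13.7 cM.

13.7 cM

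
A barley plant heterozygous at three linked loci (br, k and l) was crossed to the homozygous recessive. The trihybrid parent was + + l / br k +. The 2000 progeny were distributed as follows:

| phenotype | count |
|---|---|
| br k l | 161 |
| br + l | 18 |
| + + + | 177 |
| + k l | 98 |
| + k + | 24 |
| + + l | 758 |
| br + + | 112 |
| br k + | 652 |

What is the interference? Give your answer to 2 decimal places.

0.12

The two rarest classes, br + l and + k +, are the double crossovers. Comparing them with the parentals, only the br allele has switched, so br is the middle locus and the order is l – br – k.
l–br: (338 + 42)/2000 = 0.1900; br–k: (210 + 42)/2000 = 0.1260.
Expected DCO frequency = 0.1900 × 0.1260 ≈ 0.02394; observed = 42/2000 ≈ 0.02100.
Coefficient of coincidence = 0.02100/0.02394 ≈ 0.88; interference = 1 − 0.88 = 0.12.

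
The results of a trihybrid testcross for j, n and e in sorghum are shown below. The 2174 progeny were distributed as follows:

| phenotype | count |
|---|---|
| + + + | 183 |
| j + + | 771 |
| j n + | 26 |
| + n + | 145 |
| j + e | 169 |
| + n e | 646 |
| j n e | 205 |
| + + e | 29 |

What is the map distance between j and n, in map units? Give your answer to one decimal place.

The two most frequent reciprocal classes, j + + and + n e, are the parental types, so the F1 was j + + / + n e.
The two rarest classes, j n + and + + e, are the double crossovers. Comparing them with the parentals, only the n allele has switched, so n is the middle locus and the order is e – n – j.
Crossovers in the n–j interval produce the single-crossover classes + + + and j n e (183 + 205 = 388) plus the double crossovers (55).
RF(n–j) = (388 + 55) / 2174 = 443/2174 = 0.2038 → 20.4 map units.

20.4 map units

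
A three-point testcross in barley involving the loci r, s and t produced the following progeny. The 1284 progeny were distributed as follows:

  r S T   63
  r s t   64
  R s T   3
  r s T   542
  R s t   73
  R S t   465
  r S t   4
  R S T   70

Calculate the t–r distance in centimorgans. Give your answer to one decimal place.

The two most frequent reciprocal classes, R S t and r s T, are the parental types, so the F1 was R S t / r s T.
The two rarest classes, r S t and R s T, are the double crossovers. Comparing them with the parentals, only the r allele has switched, so r is the middle locus and the order is t – r – s.
Crossovers in the t–r interval produce the single-crossover classes R S T and r s t (70 + 64 = 134) plus the double crossovers (7).
RF(t–r) = (134 + 7) / 1284 = 141/1284 = 0.1098 → 11.0 centimorgans.

11.0 centimorgans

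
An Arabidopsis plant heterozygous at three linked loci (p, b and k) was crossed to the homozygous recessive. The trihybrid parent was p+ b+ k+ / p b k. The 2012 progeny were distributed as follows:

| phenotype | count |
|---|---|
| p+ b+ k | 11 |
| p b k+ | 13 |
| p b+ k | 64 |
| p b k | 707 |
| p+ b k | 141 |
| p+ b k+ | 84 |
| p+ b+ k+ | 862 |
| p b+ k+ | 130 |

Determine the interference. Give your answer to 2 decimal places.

0.05

The two rarest classes, p+ b+ k and p b k+, are the double crossovers. Comparing them with the parentals, only the k allele has switched, so k is the middle locus and the order is p – k – b.
p–k: (271 + 24)/2012 = 0.1466; k–b: (148 + 24)/2012 = 0.0855.
Expected DCO frequency = 0.1466 × 0.0855 ≈ 0.01253; observed = 24/2012 ≈ 0.01193.
Coefficient of coincidence = 0.01193/0.01253 ≈ 0.95; interference = 1 − 0.95 = 0.05.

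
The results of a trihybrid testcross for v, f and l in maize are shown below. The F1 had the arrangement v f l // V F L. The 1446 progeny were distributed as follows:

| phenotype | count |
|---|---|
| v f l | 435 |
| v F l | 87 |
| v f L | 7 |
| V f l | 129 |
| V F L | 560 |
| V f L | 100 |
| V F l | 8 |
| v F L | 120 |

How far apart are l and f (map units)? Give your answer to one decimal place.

14.0 map units

The two rarest classes, v f L and V F l, are the double crossovers. Comparing them with the parentals, only the l allele has switched, so l is the middle locus and the order is v – l – f.
Crossovers in the l–f interval produce the single-crossover classes v F l and V f L (87 + 100 = 187) plus the double crossovers (15).
RF(l–f) = (187 + 15) / 1446 = 202/1446 = 0.1397 → 14.0 map units.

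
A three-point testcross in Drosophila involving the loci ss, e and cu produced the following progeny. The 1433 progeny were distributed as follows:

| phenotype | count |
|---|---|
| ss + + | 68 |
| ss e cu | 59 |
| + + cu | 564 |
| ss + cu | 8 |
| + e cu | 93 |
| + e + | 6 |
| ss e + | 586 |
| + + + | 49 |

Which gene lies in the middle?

The two most frequent reciprocal classes, ss e + and + + cu, are the parental types, so the F1 was ss e + / + + cu.
The two rarest classes, + e + and ss + cu, are the double crossovers. Comparing them with the parentals, only the ss allele has switched, so ss is the middle locus and the order is cu – ss – e.

ss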